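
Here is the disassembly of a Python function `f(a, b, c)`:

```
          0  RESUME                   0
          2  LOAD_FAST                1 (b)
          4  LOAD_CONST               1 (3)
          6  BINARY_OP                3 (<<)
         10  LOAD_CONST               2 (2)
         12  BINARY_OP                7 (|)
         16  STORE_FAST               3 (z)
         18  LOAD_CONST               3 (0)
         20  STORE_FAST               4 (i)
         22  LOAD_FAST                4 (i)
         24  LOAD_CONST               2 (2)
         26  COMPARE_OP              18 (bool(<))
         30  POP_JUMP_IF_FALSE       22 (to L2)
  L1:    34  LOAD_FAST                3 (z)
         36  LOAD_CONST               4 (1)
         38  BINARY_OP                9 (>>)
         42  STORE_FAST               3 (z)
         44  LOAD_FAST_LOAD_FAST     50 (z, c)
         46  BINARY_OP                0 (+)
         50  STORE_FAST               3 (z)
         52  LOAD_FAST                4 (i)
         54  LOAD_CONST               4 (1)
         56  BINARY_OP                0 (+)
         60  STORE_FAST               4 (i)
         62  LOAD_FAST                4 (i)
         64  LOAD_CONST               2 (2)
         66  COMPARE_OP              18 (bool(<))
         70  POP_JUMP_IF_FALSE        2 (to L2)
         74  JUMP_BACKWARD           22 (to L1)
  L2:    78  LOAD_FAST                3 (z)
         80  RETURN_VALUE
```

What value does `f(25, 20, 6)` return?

49

LOAD_FAST b → push 20. Stack: [20]
LOAD_CONST → push 3. Stack: [20, 3]
BINARY_OP << → 20 << 3 = 160. Stack: [160]
LOAD_CONST → push 2. Stack: [160, 2]
BINARY_OP | → 160 | 2 = 162. Stack: [162]
STORE_FAST z → z=162. Stack: []
LOAD_CONST → push 0. Stack: [0]
STORE_FAST i → i=0. Stack: []
LOAD_FAST i → push 0. Stack: [0]
LOAD_CONST → push 2. Stack: [0, 2]
COMPARE_OP bool(<) → 0 vs 2 = True. Stack: [True]
POP_JUMP_IF_FALSE → pop True; no jump. Stack: []
LOAD_FAST z → push 162. Stack: [162]
LOAD_CONST → push 1. Stack: [162, 1]
BINARY_OP >> → 162 >> 1 = 81. Stack: [81]
STORE_FAST z → z=81. Stack: []
LOAD_FAST_LOAD_FAST z,c → push 81,6. Stack: [81, 6]
BINARY_OP + → 81 + 6 = 87. Stack: [87]
STORE_FAST z → z=87. Stack: []
LOAD_FAST i → push 0. Stack: [0]
LOAD_CONST → push 1. Stack: [0, 1]
BINARY_OP + → 0 + 1 = 1. Stack: [1]
STORE_FAST i → i=1. Stack: []
LOAD_FAST i → push 1. Stack: [1]
LOAD_CONST → push 2. Stack: [1, 2]
COMPARE_OP bool(<) → 1 vs 2 = True. Stack: [True]
POP_JUMP_IF_FALSE → pop True; no jump. Stack: []
LOAD_FAST z → push 87. Stack: [87]
LOAD_CONST → push 1. Stack: [87, 1]
BINARY_OP >> → 87 >> 1 = 43. Stack: [43]
STORE_FAST z → z=43. Stack: []
LOAD_FAST_LOAD_FAST z,c → push 43,6. Stack: [43, 6]
BINARY_OP + → 43 + 6 = 49. Stack: [49]
STORE_FAST z → z=49. Stack: []
LOAD_FAST i → push 1. Stack: [1]
LOAD_CONST → push 1. Stack: [1, 1]
BINARY_OP + → 1 + 1 = 2. Stack: [2]
STORE_FAST i → i=2. Stack: []
LOAD_FAST i → push 2. Stack: [2]
LOAD_CONST → push 2. Stack: [2, 2]
COMPARE_OP bool(<) → 2 vs 2 = False. Stack: [False]
POP_JUMP_IF_FALSE → pop False; jump. Stack: []
LOAD_FAST z → push 49. Stack: [49]
RETURN_VALUE → return 49.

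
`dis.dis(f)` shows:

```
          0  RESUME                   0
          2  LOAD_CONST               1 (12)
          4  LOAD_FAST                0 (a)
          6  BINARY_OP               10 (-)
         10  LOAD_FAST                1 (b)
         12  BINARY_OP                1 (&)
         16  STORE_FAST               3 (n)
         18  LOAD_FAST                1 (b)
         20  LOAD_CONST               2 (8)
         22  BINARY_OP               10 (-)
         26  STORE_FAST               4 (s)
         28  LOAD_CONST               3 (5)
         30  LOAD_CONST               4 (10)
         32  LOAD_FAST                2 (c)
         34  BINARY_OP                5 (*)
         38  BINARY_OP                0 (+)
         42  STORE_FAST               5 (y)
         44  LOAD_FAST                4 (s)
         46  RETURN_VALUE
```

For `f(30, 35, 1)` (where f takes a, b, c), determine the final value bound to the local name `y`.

LOAD_CONST → push 12. Stack: [12]
LOAD_FAST a → push 30. Stack: [12, 30]
BINARY_OP - → 12 - 30 = -18. Stack: [-18]
LOAD_FAST b → push 35. Stack: [-18, 35]
BINARY_OP & → -18 & 35 = 34. Stack: [34]
STORE_FAST n → n=34. Stack: []
LOAD_FAST b → push 35. Stack: [35]
LOAD_CONST → push 8. Stack: [35, 8]
BINARY_OP - → 35 - 8 = 27. Stack: [27]
STORE_FAST s → s=27. Stack: []
LOAD_CONST → push 5. Stack: [5]
LOAD_CONST → push 10. Stack: [5, 10]
LOAD_FAST c → push 1. Stack: [5, 10, 1]
BINARY_OP * → 10 * 1 = 10. Stack: [5, 10]
BINARY_OP + → 5 + 10 = 15. Stack: [15]
STORE_FAST y → y=15. Stack: []
LOAD_FAST s → push 27. Stack: [27]
RETURN_VALUE → return 27.

15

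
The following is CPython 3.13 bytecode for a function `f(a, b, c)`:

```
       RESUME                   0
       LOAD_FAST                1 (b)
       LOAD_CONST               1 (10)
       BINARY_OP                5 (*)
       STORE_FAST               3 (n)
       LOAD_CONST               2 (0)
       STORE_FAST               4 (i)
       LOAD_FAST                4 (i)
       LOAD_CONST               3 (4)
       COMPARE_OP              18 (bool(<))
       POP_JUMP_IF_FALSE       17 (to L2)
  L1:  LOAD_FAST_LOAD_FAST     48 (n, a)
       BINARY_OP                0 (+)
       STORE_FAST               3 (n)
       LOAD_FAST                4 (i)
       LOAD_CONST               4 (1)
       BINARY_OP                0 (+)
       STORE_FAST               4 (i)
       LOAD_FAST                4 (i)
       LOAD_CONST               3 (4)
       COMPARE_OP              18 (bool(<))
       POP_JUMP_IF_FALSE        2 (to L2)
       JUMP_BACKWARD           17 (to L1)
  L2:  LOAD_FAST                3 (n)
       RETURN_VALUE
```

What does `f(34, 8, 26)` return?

216

LOAD_FAST b → push 8. Stack: [8]
LOAD_CONST → push 10. Stack: [8, 10]
BINARY_OP * → 8 * 10 = 80. Stack: [80]
STORE_FAST n → n=80. Stack: []
LOAD_CONST → push 0. Stack: [0]
STORE_FAST i → i=0. Stack: []
LOAD_FAST i → push 0. Stack: [0]
LOAD_CONST → push 4. Stack: [0, 4]
COMPARE_OP bool(<) → 0 vs 4 = True. Stack: [True]
POP_JUMP_IF_FALSE → pop True; no jump. Stack: []
LOAD_FAST_LOAD_FAST n,a → push 80,34. Stack: [80, 34]
BINARY_OP + → 80 + 34 = 114. Stack: [114]
STORE_FAST n → n=114. Stack: []
LOAD_FAST i → push 0. Stack: [0]
LOAD_CONST → push 1. Stack: [0, 1]
BINARY_OP + → 0 + 1 = 1. Stack: [1]
STORE_FAST i → i=1. Stack: []
LOAD_FAST i → push 1. Stack: [1]
LOAD_CONST → push 4. Stack: [1, 4]
COMPARE_OP bool(<) → 1 vs 4 = True. Stack: [True]
POP_JUMP_IF_FALSE → pop True; no jump. Stack: []
LOAD_FAST_LOAD_FAST n,a → push 114,34. Stack: [114, 34]
BINARY_OP + → 114 + 34 = 148. Stack: [148]
STORE_FAST n → n=148. Stack: []
LOAD_FAST i → push 1. Stack: [1]
LOAD_CONST → push 1. Stack: [1, 1]
BINARY_OP + → 1 + 1 = 2. Stack: [2]
STORE_FAST i → i=2. Stack: []
LOAD_FAST i → push 2. Stack: [2]
LOAD_CONST → push 4. Stack: [2, 4]
COMPARE_OP bool(<) → 2 vs 4 = True. Stack: [True]
POP_JUMP_IF_FALSE → pop True; no jump. Stack: []
LOAD_FAST_LOAD_FAST n,a → push 148,34. Stack: [148, 34]
BINARY_OP + → 148 + 34 = 182. Stack: [182]
STORE_FAST n → n=182. Stack: []
LOAD_FAST i → push 2. Stack: [2]
LOAD_CONST → push 1. Stack: [2, 1]
BINARY_OP + → 2 + 1 = 3. Stack: [3]
STORE_FAST i → i=3. Stack: []
LOAD_FAST i → push 3. Stack: [3]
LOAD_CONST → push 4. Stack: [3, 4]
COMPARE_OP bool(<) → 3 vs 4 = True. Stack: [True]
POP_JUMP_IF_FALSE → pop True; no jump. Stack: []
LOAD_FAST_LOAD_FAST n,a → push 182,34. Stack: [182, 34]
BINARY_OP + → 182 + 34 = 216. Stack: [216]
STORE_FAST n → n=216. Stack: []
LOAD_FAST i → push 3. Stack: [3]
LOAD_CONST → push 1. Stack: [3, 1]
BINARY_OP + → 3 + 1 = 4. Stack: [4]
STORE_FAST i → i=4. Stack: []
LOAD_FAST i → push 4. Stack: [4]
LOAD_CONST → push 4. Stack: [4, 4]
COMPARE_OP bool(<) → 4 vs 4 = False. Stack: [False]
POP_JUMP_IF_FALSE → pop False; jump. Stack: []
LOAD_FAST n → push 216. Stack: [216]
RETURN_VALUE → return 216.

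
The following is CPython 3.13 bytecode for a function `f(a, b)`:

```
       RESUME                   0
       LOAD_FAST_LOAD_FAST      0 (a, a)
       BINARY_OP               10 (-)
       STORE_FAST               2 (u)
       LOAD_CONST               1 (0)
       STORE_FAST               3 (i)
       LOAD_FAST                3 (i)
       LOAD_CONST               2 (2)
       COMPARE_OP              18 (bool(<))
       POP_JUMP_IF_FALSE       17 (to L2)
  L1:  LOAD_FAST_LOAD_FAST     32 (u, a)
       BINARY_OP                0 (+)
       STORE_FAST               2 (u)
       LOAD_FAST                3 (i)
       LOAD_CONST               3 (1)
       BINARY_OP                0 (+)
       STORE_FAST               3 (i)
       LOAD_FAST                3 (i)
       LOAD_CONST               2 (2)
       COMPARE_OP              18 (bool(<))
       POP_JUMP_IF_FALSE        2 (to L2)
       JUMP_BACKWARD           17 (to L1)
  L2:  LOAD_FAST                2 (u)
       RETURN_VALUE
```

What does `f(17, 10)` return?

LOAD_FAST_LOAD_FAST a,a → push 17,17. Stack: [17, 17]
BINARY_OP - → 17 - 17 = 0. Stack: [0]
STORE_FAST u → u=0. Stack: []
LOAD_CONST → push 0. Stack: [0]
STORE_FAST i → i=0. Stack: []
LOAD_FAST i → push 0. Stack: [0]
LOAD_CONST → push 2. Stack: [0, 2]
COMPARE_OP bool(<) → 0 vs 2 = True. Stack: [True]
POP_JUMP_IF_FALSE → pop True; no jump. Stack: []
LOAD_FAST_LOAD_FAST u,a → push 0,17. Stack: [0, 17]
BINARY_OP + → 0 + 17 = 17. Stack: [17]
STORE_FAST u → u=17. Stack: []
LOAD_FAST i → push 0. Stack: [0]
LOAD_CONST → push 1. Stack: [0, 1]
BINARY_OP + → 0 + 1 = 1. Stack: [1]
STORE_FAST i → i=1. Stack: []
LOAD_FAST i → push 1. Stack: [1]
LOAD_CONST → push 2. Stack: [1, 2]
COMPARE_OP bool(<) → 1 vs 2 = True. Stack: [True]
POP_JUMP_IF_FALSE → pop True; no jump. Stack: []
LOAD_FAST_LOAD_FAST u,a → push 17,17. Stack: [17, 17]
BINARY_OP + → 17 + 17 = 34. Stack: [34]
STORE_FAST u → u=34. Stack: []
LOAD_FAST i → push 1. Stack: [1]
LOAD_CONST → push 1. Stack: [1, 1]
BINARY_OP + → 1 + 1 = 2. Stack: [2]
STORE_FAST i → i=2. Stack: []
LOAD_FAST i → push 2. Stack: [2]
LOAD_CONST → push 2. Stack: [2, 2]
COMPARE_OP bool(<) → 2 vs 2 = False. Stack: [False]
POP_JUMP_IF_FALSE → pop False; jump. Stack: []
LOAD_FAST u → push 34. Stack: [34]
RETURN_VALUE → return 34.

34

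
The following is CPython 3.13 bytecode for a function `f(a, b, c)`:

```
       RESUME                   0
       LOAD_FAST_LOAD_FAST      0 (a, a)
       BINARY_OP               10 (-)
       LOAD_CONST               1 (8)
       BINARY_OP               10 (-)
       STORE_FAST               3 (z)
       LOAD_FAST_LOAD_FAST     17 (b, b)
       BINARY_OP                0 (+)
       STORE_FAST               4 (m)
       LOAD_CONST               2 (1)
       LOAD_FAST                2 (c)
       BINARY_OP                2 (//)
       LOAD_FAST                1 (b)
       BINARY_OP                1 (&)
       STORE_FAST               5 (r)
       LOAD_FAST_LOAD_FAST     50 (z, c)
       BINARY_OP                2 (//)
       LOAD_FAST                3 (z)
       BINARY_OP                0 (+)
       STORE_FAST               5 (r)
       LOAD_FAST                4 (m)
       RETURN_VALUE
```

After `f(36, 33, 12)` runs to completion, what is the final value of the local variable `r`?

-9

LOAD_FAST_LOAD_FAST a,a → push 36,36. Stack: [36, 36]
BINARY_OP - → 36 - 36 = 0. Stack: [0]
LOAD_CONST → push 8. Stack: [0, 8]
BINARY_OP - → 0 - 8 = -8. Stack: [-8]
STORE_FAST z → z=-8. Stack: []
LOAD_FAST_LOAD_FAST b,b → push 33,33. Stack: [33, 33]
BINARY_OP + → 33 + 33 = 66. Stack: [66]
STORE_FAST m → m=66. Stack: []
LOAD_CONST → push 1. Stack: [1]
LOAD_FAST c → push 12. Stack: [1, 12]
BINARY_OP // → 1 // 12 = 0. Stack: [0]
LOAD_FAST b → push 33. Stack: [0, 33]
BINARY_OP & → 0 & 33 = 0. Stack: [0]
STORE_FAST r → r=0. Stack: []
LOAD_FAST_LOAD_FAST z,c → push -8,12. Stack: [-8, 12]
BINARY_OP // → -8 // 12 = -1. Stack: [-1]
LOAD_FAST z → push -8. Stack: [-1, -8]
BINARY_OP + → -1 + -8 = -9. Stack: [-9]
STORE_FAST r → r=-9. Stack: []
LOAD_FAST m → push 66. Stack: [66]
RETURN_VALUE → return 66.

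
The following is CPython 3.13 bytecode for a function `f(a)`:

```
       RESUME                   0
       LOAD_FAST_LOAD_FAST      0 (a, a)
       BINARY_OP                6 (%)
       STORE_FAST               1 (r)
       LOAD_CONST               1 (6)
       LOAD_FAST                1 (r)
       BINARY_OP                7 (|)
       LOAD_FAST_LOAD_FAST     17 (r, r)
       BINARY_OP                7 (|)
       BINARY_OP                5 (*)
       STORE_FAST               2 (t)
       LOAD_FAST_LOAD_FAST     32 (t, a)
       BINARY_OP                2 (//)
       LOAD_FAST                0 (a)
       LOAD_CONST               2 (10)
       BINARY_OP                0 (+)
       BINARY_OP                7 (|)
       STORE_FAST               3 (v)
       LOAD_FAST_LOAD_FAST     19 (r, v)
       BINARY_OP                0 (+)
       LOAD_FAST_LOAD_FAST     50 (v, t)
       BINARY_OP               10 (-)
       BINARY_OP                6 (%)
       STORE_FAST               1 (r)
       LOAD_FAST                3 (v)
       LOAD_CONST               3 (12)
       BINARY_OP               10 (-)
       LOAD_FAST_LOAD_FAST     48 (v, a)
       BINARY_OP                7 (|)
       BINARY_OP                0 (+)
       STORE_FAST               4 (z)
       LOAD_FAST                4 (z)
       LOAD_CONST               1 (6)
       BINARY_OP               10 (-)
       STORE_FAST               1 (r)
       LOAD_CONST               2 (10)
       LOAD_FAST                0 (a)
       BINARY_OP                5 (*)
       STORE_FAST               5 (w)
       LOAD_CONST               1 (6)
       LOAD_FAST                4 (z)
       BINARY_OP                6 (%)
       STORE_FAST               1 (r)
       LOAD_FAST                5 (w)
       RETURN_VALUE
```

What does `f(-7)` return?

LOAD_FAST_LOAD_FAST a,a → push -7,-7. Stack: [-7, -7]
BINARY_OP % → -7 % -7 = 0. Stack: [0]
STORE_FAST r → r=0. Stack: []
LOAD_CONST → push 6. Stack: [6]
LOAD_FAST r → push 0. Stack: [6, 0]
BINARY_OP | → 6 | 0 = 6. Stack: [6]
LOAD_FAST_LOAD_FAST r,r → push 0,0. Stack: [6, 0, 0]
BINARY_OP | → 0 | 0 = 0. Stack: [6, 0]
BINARY_OP * → 6 * 0 = 0. Stack: [0]
STORE_FAST t → t=0. Stack: []
LOAD_FAST_LOAD_FAST t,a → push 0,-7. Stack: [0, -7]
BINARY_OP // → 0 // -7 = 0. Stack: [0]
LOAD_FAST a → push -7. Stack: [0, -7]
LOAD_CONST → push 10. Stack: [0, -7, 10]
BINARY_OP + → -7 + 10 = 3. Stack: [0, 3]
BINARY_OP | → 0 | 3 = 3. Stack: [3]
STORE_FAST v → v=3. Stack: []
LOAD_FAST_LOAD_FAST r,v → push 0,3. Stack: [0, 3]
BINARY_OP + → 0 + 3 = 3. Stack: [3]
LOAD_FAST_LOAD_FAST v,t → push 3,0. Stack: [3, 3, 0]
BINARY_OP - → 3 - 0 = 3. Stack: [3, 3]
BINARY_OP % → 3 % 3 = 0. Stack: [0]
STORE_FAST r → r=0. Stack: []
LOAD_FAST v → push 3. Stack: [3]
LOAD_CONST → push 12. Stack: [3, 12]
BINARY_OP - → 3 - 12 = -9. Stack: [-9]
LOAD_FAST_LOAD_FAST v,a → push 3,-7. Stack: [-9, 3, -7]
BINARY_OP | → 3 | -7 = -5. Stack: [-9, -5]
BINARY_OP + → -9 + -5 = -14. Stack: [-14]
STORE_FAST z → z=-14. Stack: []
LOAD_FAST z → push -14. Stack: [-14]
LOAD_CONST → push 6. Stack: [-14, 6]
BINARY_OP - → -14 - 6 = -20. Stack: [-20]
STORE_FAST r → r=-20. Stack: []
LOAD_CONST → push 10. Stack: [10]
LOAD_FAST a → push -7. Stack: [10, -7]
BINARY_OP * → 10 * -7 = -70. Stack: [-70]
STORE_FAST w → w=-70. Stack: []
LOAD_CONST → push 6. Stack: [6]
LOAD_FAST z → push -14. Stack: [6, -14]
BINARY_OP % → 6 % -14 = -8. Stack: [-8]
STORE_FAST r → r=-8. Stack: []
LOAD_FAST w → push -70. Stack: [-70]
RETURN_VALUE → return -70.

-70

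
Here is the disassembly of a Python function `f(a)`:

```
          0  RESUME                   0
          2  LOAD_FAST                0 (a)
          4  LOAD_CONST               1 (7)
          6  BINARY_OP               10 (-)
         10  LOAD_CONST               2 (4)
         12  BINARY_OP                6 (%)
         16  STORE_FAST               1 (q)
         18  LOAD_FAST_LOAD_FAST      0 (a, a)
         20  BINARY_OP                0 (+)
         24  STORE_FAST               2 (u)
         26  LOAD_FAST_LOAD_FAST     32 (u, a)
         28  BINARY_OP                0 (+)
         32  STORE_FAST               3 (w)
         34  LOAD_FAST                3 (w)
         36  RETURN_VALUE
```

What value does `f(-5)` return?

-15

LOAD_FAST a → push -5. Stack: [-5]
LOAD_CONST → push 7. Stack: [-5, 7]
BINARY_OP - → -5 - 7 = -12. Stack: [-12]
LOAD_CONST → push 4. Stack: [-12, 4]
BINARY_OP % → -12 % 4 = 0. Stack: [0]
STORE_FAST q → q=0. Stack: []
LOAD_FAST_LOAD_FAST a,a → push -5,-5. Stack: [-5, -5]
BINARY_OP + → -5 + -5 = -10. Stack: [-10]
STORE_FAST u → u=-10. Stack: []
LOAD_FAST_LOAD_FAST u,a → push -10,-5. Stack: [-10, -5]
BINARY_OP + → -10 + -5 = -15. Stack: [-15]
STORE_FAST w → w=-15. Stack: []
LOAD_FAST w → push -15. Stack: [-15]
RETURN_VALUE → return -15.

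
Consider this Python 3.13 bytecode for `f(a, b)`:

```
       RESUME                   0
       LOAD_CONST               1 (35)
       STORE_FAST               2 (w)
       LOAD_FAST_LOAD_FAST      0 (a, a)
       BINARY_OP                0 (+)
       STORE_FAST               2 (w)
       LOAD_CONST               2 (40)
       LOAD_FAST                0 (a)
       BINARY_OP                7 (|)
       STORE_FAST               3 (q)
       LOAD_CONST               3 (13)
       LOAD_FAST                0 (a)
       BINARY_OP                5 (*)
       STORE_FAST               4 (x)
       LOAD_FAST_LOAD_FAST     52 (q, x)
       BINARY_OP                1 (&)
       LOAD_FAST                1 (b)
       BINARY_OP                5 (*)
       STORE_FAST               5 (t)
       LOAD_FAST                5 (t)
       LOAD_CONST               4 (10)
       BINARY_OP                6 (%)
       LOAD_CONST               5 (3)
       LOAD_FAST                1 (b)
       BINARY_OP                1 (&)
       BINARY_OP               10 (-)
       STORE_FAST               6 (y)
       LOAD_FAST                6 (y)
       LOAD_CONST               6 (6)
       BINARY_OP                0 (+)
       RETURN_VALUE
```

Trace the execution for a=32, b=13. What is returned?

LOAD_CONST → push 35. Stack: [35]
STORE_FAST w → w=35. Stack: []
LOAD_FAST_LOAD_FAST a,a → push 32,32. Stack: [32, 32]
BINARY_OP + → 32 + 32 = 64. Stack: [64]
STORE_FAST w → w=64. Stack: []
LOAD_CONST → push 40. Stack: [40]
LOAD_FAST a → push 32. Stack: [40, 32]
BINARY_OP | → 40 | 32 = 40. Stack: [40]
STORE_FAST q → q=40. Stack: []
LOAD_CONST → push 13. Stack: [13]
LOAD_FAST a → push 32. Stack: [13, 32]
BINARY_OP * → 13 * 32 = 416. Stack: [416]
STORE_FAST x → x=416. Stack: []
LOAD_FAST_LOAD_FAST q,x → push 40,416. Stack: [40, 416]
BINARY_OP & → 40 & 416 = 32. Stack: [32]
LOAD_FAST b → push 13. Stack: [32, 13]
BINARY_OP * → 32 * 13 = 416. Stack: [416]
STORE_FAST t → t=416. Stack: []
LOAD_FAST t → push 416. Stack: [416]
LOAD_CONST → push 10. Stack: [416, 10]
BINARY_OP % → 416 % 10 = 6. Stack: [6]
LOAD_CONST → push 3. Stack: [6, 3]
LOAD_FAST b → push 13. Stack: [6, 3, 13]
BINARY_OP & → 3 & 13 = 1. Stack: [6, 1]
BINARY_OP - → 6 - 1 = 5. Stack: [5]
STORE_FAST y → y=5. Stack: []
LOAD_FAST y → push 5. Stack: [5]
LOAD_CONST → push 6. Stack: [5, 6]
BINARY_OP + → 5 + 6 = 11. Stack: [11]
RETURN_VALUE → return 11.

11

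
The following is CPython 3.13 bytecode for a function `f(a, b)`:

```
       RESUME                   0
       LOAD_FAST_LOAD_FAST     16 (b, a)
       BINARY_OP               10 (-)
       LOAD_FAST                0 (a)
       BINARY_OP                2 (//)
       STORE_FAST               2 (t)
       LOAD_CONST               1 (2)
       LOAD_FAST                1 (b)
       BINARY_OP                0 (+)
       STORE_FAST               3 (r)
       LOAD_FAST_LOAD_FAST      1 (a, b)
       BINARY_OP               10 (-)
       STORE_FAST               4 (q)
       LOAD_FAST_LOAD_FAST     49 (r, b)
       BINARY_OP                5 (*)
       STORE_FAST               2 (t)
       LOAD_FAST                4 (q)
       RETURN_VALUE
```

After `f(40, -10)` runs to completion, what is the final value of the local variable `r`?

-8

LOAD_FAST_LOAD_FAST b,a → push -10,40. Stack: [-10, 40]
BINARY_OP - → -10 - 40 = -50. Stack: [-50]
LOAD_FAST a → push 40. Stack: [-50, 40]
BINARY_OP // → -50 // 40 = -2. Stack: [-2]
STORE_FAST t → t=-2. Stack: []
LOAD_CONST → push 2. Stack: [2]
LOAD_FAST b → push -10. Stack: [2, -10]
BINARY_OP + → 2 + -10 = -8. Stack: [-8]
STORE_FAST r → r=-8. Stack: []
LOAD_FAST_LOAD_FAST a,b → push 40,-10. Stack: [40, -10]
BINARY_OP - → 40 - -10 = 50. Stack: [50]
STORE_FAST q → q=50. Stack: []
LOAD_FAST_LOAD_FAST r,b → push -8,-10. Stack: [-8, -10]
BINARY_OP * → -8 * -10 = 80. Stack: [80]
STORE_FAST t → t=80. Stack: []
LOAD_FAST q → push 50. Stack: [50]
RETURN_VALUE → return 50.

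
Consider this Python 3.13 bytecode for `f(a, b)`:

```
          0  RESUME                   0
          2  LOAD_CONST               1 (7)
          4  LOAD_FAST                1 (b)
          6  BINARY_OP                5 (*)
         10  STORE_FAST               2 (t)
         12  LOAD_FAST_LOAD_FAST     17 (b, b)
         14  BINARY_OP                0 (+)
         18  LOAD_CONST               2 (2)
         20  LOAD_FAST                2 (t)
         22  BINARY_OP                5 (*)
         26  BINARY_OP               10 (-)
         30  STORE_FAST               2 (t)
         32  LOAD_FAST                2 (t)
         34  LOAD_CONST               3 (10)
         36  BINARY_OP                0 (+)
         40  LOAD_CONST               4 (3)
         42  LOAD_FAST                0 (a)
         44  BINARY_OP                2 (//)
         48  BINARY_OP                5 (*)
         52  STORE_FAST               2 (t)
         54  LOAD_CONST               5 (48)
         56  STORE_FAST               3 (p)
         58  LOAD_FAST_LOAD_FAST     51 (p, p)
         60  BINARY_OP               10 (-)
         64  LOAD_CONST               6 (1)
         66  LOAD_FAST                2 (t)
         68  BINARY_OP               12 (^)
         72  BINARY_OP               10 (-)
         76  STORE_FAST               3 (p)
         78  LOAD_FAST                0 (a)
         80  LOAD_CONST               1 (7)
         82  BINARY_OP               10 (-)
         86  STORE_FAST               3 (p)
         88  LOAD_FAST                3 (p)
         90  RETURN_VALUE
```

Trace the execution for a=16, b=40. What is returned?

9

LOAD_CONST → push 7. Stack: [7]
LOAD_FAST b → push 40. Stack: [7, 40]
BINARY_OP * → 7 * 40 = 280. Stack: [280]
STORE_FAST t → t=280. Stack: []
LOAD_FAST_LOAD_FAST b,b → push 40,40. Stack: [40, 40]
BINARY_OP + → 40 + 40 = 80. Stack: [80]
LOAD_CONST → push 2. Stack: [80, 2]
LOAD_FAST t → push 280. Stack: [80, 2, 280]
BINARY_OP * → 2 * 280 = 560. Stack: [80, 560]
BINARY_OP - → 80 - 560 = -480. Stack: [-480]
STORE_FAST t → t=-480. Stack: []
LOAD_FAST t → push -480. Stack: [-480]
LOAD_CONST → push 10. Stack: [-480, 10]
BINARY_OP + → -480 + 10 = -470. Stack: [-470]
LOAD_CONST → push 3. Stack: [-470, 3]
LOAD_FAST a → push 16. Stack: [-470, 3, 16]
BINARY_OP // → 3 // 16 = 0. Stack: [-470, 0]
BINARY_OP * → -470 * 0 = 0. Stack: [0]
STORE_FAST t → t=0. Stack: []
LOAD_CONST → push 48. Stack: [48]
STORE_FAST p → p=48. Stack: []
LOAD_FAST_LOAD_FAST p,p → push 48,48. Stack: [48, 48]
BINARY_OP - → 48 - 48 = 0. Stack: [0]
LOAD_CONST → push 1. Stack: [0, 1]
LOAD_FAST t → push 0. Stack: [0, 1, 0]
BINARY_OP ^ → 1 ^ 0 = 1. Stack: [0, 1]
BINARY_OP - → 0 - 1 = -1. Stack: [-1]
STORE_FAST p → p=-1. Stack: []
LOAD_FAST a → push 16. Stack: [16]
LOAD_CONST → push 7. Stack: [16, 7]
BINARY_OP - → 16 - 7 = 9. Stack: [9]
STORE_FAST p → p=9. Stack: []
LOAD_FAST p → push 9. Stack: [9]
RETURN_VALUE → return 9.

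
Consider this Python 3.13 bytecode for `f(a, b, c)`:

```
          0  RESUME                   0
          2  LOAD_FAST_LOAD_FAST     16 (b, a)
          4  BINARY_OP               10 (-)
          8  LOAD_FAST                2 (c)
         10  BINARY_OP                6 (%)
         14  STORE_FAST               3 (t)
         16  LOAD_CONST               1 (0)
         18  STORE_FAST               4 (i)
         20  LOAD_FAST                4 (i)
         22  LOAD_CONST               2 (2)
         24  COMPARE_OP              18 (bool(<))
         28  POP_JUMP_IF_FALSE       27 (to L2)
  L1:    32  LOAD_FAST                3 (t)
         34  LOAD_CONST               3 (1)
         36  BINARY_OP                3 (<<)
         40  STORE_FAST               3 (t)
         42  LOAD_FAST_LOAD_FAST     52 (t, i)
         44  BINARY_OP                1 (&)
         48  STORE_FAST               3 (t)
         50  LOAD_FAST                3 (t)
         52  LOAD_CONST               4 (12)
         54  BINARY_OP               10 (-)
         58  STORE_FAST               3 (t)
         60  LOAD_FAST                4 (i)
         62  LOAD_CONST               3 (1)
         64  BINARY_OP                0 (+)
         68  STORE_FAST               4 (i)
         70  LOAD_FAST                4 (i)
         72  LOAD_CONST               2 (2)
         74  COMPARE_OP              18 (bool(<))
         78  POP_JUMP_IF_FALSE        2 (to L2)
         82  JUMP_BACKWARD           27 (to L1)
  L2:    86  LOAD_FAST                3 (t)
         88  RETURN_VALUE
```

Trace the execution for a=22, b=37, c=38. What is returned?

-12

LOAD_FAST_LOAD_FAST b,a → push 37,22. Stack: [37, 22]
BINARY_OP - → 37 - 22 = 15. Stack: [15]
LOAD_FAST c → push 38. Stack: [15, 38]
BINARY_OP % → 15 % 38 = 15. Stack: [15]
STORE_FAST t → t=15. Stack: []
LOAD_CONST → push 0. Stack: [0]
STORE_FAST i → i=0. Stack: []
LOAD_FAST i → push 0. Stack: [0]
LOAD_CONST → push 2. Stack: [0, 2]
COMPARE_OP bool(<) → 0 vs 2 = True. Stack: [True]
POP_JUMP_IF_FALSE → pop True; no jump. Stack: []
LOAD_FAST t → push 15. Stack: [15]
LOAD_CONST → push 1. Stack: [15, 1]
BINARY_OP << → 15 << 1 = 30. Stack: [30]
STORE_FAST t → t=30. Stack: []
LOAD_FAST_LOAD_FAST t,i → push 30,0. Stack: [30, 0]
BINARY_OP & → 30 & 0 = 0. Stack: [0]
STORE_FAST t → t=0. Stack: []
LOAD_FAST t → push 0. Stack: [0]
LOAD_CONST → push 12. Stack: [0, 12]
BINARY_OP - → 0 - 12 = -12. Stack: [-12]
STORE_FAST t → t=-12. Stack: []
LOAD_FAST i → push 0. Stack: [0]
LOAD_CONST → push 1. Stack: [0, 1]
BINARY_OP + → 0 + 1 = 1. Stack: [1]
STORE_FAST i → i=1. Stack: []
LOAD_FAST i → push 1. Stack: [1]
LOAD_CONST → push 2. Stack: [1, 2]
COMPARE_OP bool(<) → 1 vs 2 = True. Stack: [True]
POP_JUMP_IF_FALSE → pop True; no jump. Stack: []
LOAD_FAST t → push -12. Stack: [-12]
LOAD_CONST → push 1. Stack: [-12, 1]
BINARY_OP << → -12 << 1 = -24. Stack: [-24]
STORE_FAST t → t=-24. Stack: []
LOAD_FAST_LOAD_FAST t,i → push -24,1. Stack: [-24, 1]
BINARY_OP & → -24 & 1 = 0. Stack: [0]
STORE_FAST t → t=0. Stack: []
LOAD_FAST t → push 0. Stack: [0]
LOAD_CONST → push 12. Stack: [0, 12]
BINARY_OP - → 0 - 12 = -12. Stack: [-12]
STORE_FAST t → t=-12. Stack: []
LOAD_FAST i → push 1. Stack: [1]
LOAD_CONST → push 1. Stack: [1, 1]
BINARY_OP + → 1 + 1 = 2. Stack: [2]
STORE_FAST i → i=2. Stack: []
LOAD_FAST i → push 2. Stack: [2]
LOAD_CONST → push 2. Stack: [2, 2]
COMPARE_OP bool(<) → 2 vs 2 = False. Stack: [False]
POP_JUMP_IF_FALSE → pop False; jump. Stack: []
LOAD_FAST t → push -12. Stack: [-12]
RETURN_VALUE → return -12.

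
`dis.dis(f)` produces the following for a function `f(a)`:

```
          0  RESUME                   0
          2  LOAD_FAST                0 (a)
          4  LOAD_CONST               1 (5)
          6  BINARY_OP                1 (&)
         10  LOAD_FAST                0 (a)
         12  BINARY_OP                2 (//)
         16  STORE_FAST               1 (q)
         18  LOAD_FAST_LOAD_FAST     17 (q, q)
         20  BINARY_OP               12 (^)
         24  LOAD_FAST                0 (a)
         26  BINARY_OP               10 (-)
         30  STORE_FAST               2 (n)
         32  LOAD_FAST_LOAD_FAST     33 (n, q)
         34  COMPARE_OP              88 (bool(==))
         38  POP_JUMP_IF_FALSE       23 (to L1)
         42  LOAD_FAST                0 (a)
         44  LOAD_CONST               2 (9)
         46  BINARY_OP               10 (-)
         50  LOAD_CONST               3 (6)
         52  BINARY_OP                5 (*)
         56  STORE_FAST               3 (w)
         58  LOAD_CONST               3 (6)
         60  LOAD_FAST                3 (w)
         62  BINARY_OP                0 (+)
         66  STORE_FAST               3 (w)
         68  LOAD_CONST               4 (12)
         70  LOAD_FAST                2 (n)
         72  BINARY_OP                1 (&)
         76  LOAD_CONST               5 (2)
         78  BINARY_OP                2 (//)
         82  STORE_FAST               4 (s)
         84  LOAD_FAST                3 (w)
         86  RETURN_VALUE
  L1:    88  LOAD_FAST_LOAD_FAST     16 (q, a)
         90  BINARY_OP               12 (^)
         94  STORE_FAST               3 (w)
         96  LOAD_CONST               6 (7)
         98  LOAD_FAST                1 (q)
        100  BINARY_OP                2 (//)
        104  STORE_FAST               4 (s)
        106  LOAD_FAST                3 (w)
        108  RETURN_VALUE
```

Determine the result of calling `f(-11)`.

LOAD_FAST a → push -11. Stack: [-11]
LOAD_CONST → push 5. Stack: [-11, 5]
BINARY_OP & → -11 & 5 = 5. Stack: [5]
LOAD_FAST a → push -11. Stack: [5, -11]
BINARY_OP // → 5 // -11 = -1. Stack: [-1]
STORE_FAST q → q=-1. Stack: []
LOAD_FAST_LOAD_FAST q,q → push -1,-1. Stack: [-1, -1]
BINARY_OP ^ → -1 ^ -1 = 0. Stack: [0]
LOAD_FAST a → push -11. Stack: [0, -11]
BINARY_OP - → 0 - -11 = 11. Stack: [11]
STORE_FAST n → n=11. Stack: []
LOAD_FAST_LOAD_FAST n,q → push 11,-1. Stack: [11, -1]
COMPARE_OP bool(==) → 11 vs -1 = False. Stack: [False]
POP_JUMP_IF_FALSE → pop False; jump. Stack: []
LOAD_FAST_LOAD_FAST q,a → push -1,-11. Stack: [-1, -11]
BINARY_OP ^ → -1 ^ -11 = 10. Stack: [10]
STORE_FAST w → w=10. Stack: []
LOAD_CONST → push 7. Stack: [7]
LOAD_FAST q → push -1. Stack: [7, -1]
BINARY_OP // → 7 // -1 = -7. Stack: [-7]
STORE_FAST s → s=-7. Stack: []
LOAD_FAST w → push 10. Stack: [10]
RETURN_VALUE → return 10.

10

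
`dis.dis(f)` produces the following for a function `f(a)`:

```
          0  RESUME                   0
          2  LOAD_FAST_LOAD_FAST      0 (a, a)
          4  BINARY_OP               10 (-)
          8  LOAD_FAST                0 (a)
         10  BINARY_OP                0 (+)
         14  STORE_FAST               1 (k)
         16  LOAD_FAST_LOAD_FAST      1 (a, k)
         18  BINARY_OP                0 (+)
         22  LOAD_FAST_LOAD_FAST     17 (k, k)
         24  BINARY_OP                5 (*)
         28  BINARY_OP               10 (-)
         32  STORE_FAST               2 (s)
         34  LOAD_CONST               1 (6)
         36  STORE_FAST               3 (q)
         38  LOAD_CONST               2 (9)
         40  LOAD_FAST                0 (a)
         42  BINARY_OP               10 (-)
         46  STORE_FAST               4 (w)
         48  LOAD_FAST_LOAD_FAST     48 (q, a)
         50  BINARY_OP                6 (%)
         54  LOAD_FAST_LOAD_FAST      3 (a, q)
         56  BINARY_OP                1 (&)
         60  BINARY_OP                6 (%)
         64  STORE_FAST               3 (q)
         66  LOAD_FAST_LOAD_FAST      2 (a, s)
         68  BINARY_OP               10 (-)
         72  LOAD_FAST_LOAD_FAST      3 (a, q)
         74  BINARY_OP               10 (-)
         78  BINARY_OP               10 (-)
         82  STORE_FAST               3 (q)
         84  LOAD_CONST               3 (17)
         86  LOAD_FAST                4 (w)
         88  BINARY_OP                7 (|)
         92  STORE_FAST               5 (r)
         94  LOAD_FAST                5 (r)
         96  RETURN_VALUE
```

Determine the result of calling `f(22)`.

-13

LOAD_FAST_LOAD_FAST a,a → push 22,22. Stack: [22, 22]
BINARY_OP - → 22 - 22 = 0. Stack: [0]
LOAD_FAST a → push 22. Stack: [0, 22]
BINARY_OP + → 0 + 22 = 22. Stack: [22]
STORE_FAST k → k=22. Stack: []
LOAD_FAST_LOAD_FAST a,k → push 22,22. Stack: [22, 22]
BINARY_OP + → 22 + 22 = 44. Stack: [44]
LOAD_FAST_LOAD_FAST k,k → push 22,22. Stack: [44, 22, 22]
BINARY_OP * → 22 * 22 = 484. Stack: [44, 484]
BINARY_OP - → 44 - 484 = -440. Stack: [-440]
STORE_FAST s → s=-440. Stack: []
LOAD_CONST → push 6. Stack: [6]
STORE_FAST q → q=6. Stack: []
LOAD_CONST → push 9. Stack: [9]
LOAD_FAST a → push 22. Stack: [9, 22]
BINARY_OP - → 9 - 22 = -13. Stack: [-13]
STORE_FAST w → w=-13. Stack: []
LOAD_FAST_LOAD_FAST q,a → push 6,22. Stack: [6, 22]
BINARY_OP % → 6 % 22 = 6. Stack: [6]
LOAD_FAST_LOAD_FAST a,q → push 22,6. Stack: [6, 22, 6]
BINARY_OP & → 22 & 6 = 6. Stack: [6, 6]
BINARY_OP % → 6 % 6 = 0. Stack: [0]
STORE_FAST q → q=0. Stack: []
LOAD_FAST_LOAD_FAST a,s → push 22,-440. Stack: [22, -440]
BINARY_OP - → 22 - -440 = 462. Stack: [462]
LOAD_FAST_LOAD_FAST a,q → push 22,0. Stack: [462, 22, 0]
BINARY_OP - → 22 - 0 = 22. Stack: [462, 22]
BINARY_OP - → 462 - 22 = 440. Stack: [440]
STORE_FAST q → q=440. Stack: []
LOAD_CONST → push 17. Stack: [17]
LOAD_FAST w → push -13. Stack: [17, -13]
BINARY_OP | → 17 | -13 = -13. Stack: [-13]
STORE_FAST r → r=-13. Stack: []
LOAD_FAST r → push -13. Stack: [-13]
RETURN_VALUE → return -13.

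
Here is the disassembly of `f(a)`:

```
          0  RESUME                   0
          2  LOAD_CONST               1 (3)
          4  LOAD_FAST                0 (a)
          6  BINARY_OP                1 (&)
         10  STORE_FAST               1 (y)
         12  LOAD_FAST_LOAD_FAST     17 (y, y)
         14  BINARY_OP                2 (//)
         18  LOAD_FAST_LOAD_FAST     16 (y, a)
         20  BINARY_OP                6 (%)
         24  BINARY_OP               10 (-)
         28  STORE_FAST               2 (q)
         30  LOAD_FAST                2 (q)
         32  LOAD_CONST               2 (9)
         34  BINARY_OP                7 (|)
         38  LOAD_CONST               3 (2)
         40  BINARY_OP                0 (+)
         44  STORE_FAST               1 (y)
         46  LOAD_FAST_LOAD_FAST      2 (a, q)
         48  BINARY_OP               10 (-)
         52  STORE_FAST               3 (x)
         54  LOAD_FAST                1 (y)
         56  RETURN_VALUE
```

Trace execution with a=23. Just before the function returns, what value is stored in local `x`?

LOAD_CONST → push 3. Stack: [3]
LOAD_FAST a → push 23. Stack: [3, 23]
BINARY_OP & → 3 & 23 = 3. Stack: [3]
STORE_FAST y → y=3. Stack: []
LOAD_FAST_LOAD_FAST y,y → push 3,3. Stack: [3, 3]
BINARY_OP // → 3 // 3 = 1. Stack: [1]
LOAD_FAST_LOAD_FAST y,a → push 3,23. Stack: [1, 3, 23]
BINARY_OP % → 3 % 23 = 3. Stack: [1, 3]
BINARY_OP - → 1 - 3 = -2. Stack: [-2]
STORE_FAST q → q=-2. Stack: []
LOAD_FAST q → push -2. Stack: [-2]
LOAD_CONST → push 9. Stack: [-2, 9]
BINARY_OP | → -2 | 9 = -1. Stack: [-1]
LOAD_CONST → push 2. Stack: [-1, 2]
BINARY_OP + → -1 + 2 = 1. Stack: [1]
STORE_FAST y → y=1. Stack: []
LOAD_FAST_LOAD_FAST a,q → push 23,-2. Stack: [23, -2]
BINARY_OP - → 23 - -2 = 25. Stack: [25]
STORE_FAST x → x=25. Stack: []
LOAD_FAST y → push 1. Stack: [1]
RETURN_VALUE → return 1.

25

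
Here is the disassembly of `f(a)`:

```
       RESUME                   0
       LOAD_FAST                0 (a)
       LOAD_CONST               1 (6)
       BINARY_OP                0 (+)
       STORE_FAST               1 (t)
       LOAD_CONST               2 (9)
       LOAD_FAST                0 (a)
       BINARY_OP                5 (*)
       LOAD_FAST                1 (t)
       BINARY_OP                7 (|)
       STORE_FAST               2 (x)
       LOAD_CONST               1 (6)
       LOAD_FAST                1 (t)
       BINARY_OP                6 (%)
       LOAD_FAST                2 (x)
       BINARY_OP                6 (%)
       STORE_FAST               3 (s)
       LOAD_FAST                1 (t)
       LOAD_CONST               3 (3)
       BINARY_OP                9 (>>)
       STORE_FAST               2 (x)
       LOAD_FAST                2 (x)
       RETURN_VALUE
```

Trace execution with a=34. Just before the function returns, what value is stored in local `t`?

LOAD_FAST a → push 34. Stack: [34]
LOAD_CONST → push 6. Stack: [34, 6]
BINARY_OP + → 34 + 6 = 40. Stack: [40]
STORE_FAST t → t=40. Stack: []
LOAD_CONST → push 9. Stack: [9]
LOAD_FAST a → push 34. Stack: [9, 34]
BINARY_OP * → 9 * 34 = 306. Stack: [306]
LOAD_FAST t → push 40. Stack: [306, 40]
BINARY_OP | → 306 | 40 = 314. Stack: [314]
STORE_FAST x → x=314. Stack: []
LOAD_CONST → push 6. Stack: [6]
LOAD_FAST t → push 40. Stack: [6, 40]
BINARY_OP % → 6 % 40 = 6. Stack: [6]
LOAD_FAST x → push 314. Stack: [6, 314]
BINARY_OP % → 6 % 314 = 6. Stack: [6]
STORE_FAST s → s=6. Stack: []
LOAD_FAST t → push 40. Stack: [40]
LOAD_CONST → push 3. Stack: [40, 3]
BINARY_OP >> → 40 >> 3 = 5. Stack: [5]
STORE_FAST x → x=5. Stack: []
LOAD_FAST x → push 5. Stack: [5]
RETURN_VALUE → return 5.

40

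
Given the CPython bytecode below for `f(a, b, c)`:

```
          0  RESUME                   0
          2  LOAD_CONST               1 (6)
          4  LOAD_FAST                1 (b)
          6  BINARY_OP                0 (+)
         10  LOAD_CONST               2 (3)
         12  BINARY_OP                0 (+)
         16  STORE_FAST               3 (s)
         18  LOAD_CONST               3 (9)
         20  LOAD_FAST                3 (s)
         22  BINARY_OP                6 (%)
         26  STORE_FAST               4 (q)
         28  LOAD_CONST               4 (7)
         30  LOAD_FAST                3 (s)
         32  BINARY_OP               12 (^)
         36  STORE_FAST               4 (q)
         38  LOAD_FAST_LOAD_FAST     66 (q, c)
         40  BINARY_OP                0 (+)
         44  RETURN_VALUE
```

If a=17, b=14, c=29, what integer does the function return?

45

LOAD_CONST → push 6. Stack: [6]
LOAD_FAST b → push 14. Stack: [6, 14]
BINARY_OP + → 6 + 14 = 20. Stack: [20]
LOAD_CONST → push 3. Stack: [20, 3]
BINARY_OP + → 20 + 3 = 23. Stack: [23]
STORE_FAST s → s=23. Stack: []
LOAD_CONST → push 9. Stack: [9]
LOAD_FAST s → push 23. Stack: [9, 23]
BINARY_OP % → 9 % 23 = 9. Stack: [9]
STORE_FAST q → q=9. Stack: []
LOAD_CONST → push 7. Stack: [7]
LOAD_FAST s → push 23. Stack: [7, 23]
BINARY_OP ^ → 7 ^ 23 = 16. Stack: [16]
STORE_FAST q → q=16. Stack: []
LOAD_FAST_LOAD_FAST q,c → push 16,29. Stack: [16, 29]
BINARY_OP + → 16 + 29 = 45. Stack: [45]
RETURN_VALUE → return 45.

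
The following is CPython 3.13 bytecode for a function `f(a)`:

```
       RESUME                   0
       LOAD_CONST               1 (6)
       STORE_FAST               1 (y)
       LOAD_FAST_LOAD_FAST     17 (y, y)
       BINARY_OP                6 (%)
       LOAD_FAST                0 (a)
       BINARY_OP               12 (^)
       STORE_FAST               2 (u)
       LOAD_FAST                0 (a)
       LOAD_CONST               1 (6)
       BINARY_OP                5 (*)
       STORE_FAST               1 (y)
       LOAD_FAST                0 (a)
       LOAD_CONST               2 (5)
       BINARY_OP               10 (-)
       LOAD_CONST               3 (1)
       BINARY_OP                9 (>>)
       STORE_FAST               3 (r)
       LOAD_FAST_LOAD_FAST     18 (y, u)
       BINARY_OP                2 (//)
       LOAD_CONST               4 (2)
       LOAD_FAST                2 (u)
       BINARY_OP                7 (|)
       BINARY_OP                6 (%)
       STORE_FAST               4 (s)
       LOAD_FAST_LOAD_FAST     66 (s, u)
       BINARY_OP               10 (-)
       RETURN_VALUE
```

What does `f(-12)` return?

LOAD_CONST → push 6. Stack: [6]
STORE_FAST y → y=6. Stack: []
LOAD_FAST_LOAD_FAST y,y → push 6,6. Stack: [6, 6]
BINARY_OP % → 6 % 6 = 0. Stack: [0]
LOAD_FAST a → push -12. Stack: [0, -12]
BINARY_OP ^ → 0 ^ -12 = -12. Stack: [-12]
STORE_FAST u → u=-12. Stack: []
LOAD_FAST a → push -12. Stack: [-12]
LOAD_CONST → push 6. Stack: [-12, 6]
BINARY_OP * → -12 * 6 = -72. Stack: [-72]
STORE_FAST y → y=-72. Stack: []
LOAD_FAST a → push -12. Stack: [-12]
LOAD_CONST → push 5. Stack: [-12, 5]
BINARY_OP - → -12 - 5 = -17. Stack: [-17]
LOAD_CONST → push 1. Stack: [-17, 1]
BINARY_OP >> → -17 >> 1 = -9. Stack: [-9]
STORE_FAST r → r=-9. Stack: []
LOAD_FAST_LOAD_FAST y,u → push -72,-12. Stack: [-72, -12]
BINARY_OP // → -72 // -12 = 6. Stack: [6]
LOAD_CONST → push 2. Stack: [6, 2]
LOAD_FAST u → push -12. Stack: [6, 2, -12]
BINARY_OP | → 2 | -12 = -10. Stack: [6, -10]
BINARY_OP % → 6 % -10 = -4. Stack: [-4]
STORE_FAST s → s=-4. Stack: []
LOAD_FAST_LOAD_FAST s,u → push -4,-12. Stack: [-4, -12]
BINARY_OP - → -4 - -12 = 8. Stack: [8]
RETURN_VALUE → return 8.

8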